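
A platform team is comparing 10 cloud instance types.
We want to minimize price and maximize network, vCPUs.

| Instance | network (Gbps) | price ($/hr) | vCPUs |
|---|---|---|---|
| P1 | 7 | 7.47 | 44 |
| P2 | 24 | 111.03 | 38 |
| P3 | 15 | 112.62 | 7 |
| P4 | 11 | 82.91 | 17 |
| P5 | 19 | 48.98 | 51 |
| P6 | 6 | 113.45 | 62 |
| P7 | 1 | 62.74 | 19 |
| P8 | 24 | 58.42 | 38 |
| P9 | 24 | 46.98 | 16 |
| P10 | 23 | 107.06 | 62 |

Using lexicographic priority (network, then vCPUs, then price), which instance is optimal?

First maximize network: best is 24, kept {P2, P8, P9}.
Then maximize vCPUs: best is 38, kept {P2, P8}.
Then minimize price: best is 58.42, kept {P8}.

P8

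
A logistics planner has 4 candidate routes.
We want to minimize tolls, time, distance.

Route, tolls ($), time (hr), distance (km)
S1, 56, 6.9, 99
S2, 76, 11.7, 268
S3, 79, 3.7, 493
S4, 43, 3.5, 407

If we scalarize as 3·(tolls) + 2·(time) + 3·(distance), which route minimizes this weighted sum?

S1: 3·56 + 2·6.9 + 3·99 = 478.8
S2: 3·76 + 2·11.7 + 3·268 = 1055.4
S3: 3·79 + 2·3.7 + 3·493 = 1723.4
S4: 3·43 + 2·3.5 + 3·407 = 1357.0
Lowest: S1 at 478.8.

S1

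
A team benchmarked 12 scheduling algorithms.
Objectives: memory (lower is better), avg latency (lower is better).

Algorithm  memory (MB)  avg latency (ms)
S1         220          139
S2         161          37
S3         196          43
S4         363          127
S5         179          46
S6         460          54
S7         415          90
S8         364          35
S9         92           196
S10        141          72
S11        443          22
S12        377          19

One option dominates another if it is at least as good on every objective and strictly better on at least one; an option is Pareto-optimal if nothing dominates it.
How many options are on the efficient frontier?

5

S1: dominated by S2 (memory 161≤220, avg latency 37≤139).
S2: not dominated.
S3: dominated by S2 (memory 161≤196, avg latency 37≤43).
S4: dominated by S2 (memory 161≤363, avg latency 37≤127).
S5: dominated by S2 (memory 161≤179, avg latency 37≤46).
S6: dominated by S2 (memory 161≤460, avg latency 37≤54).
S7: dominated by S2 (memory 161≤415, avg latency 37≤90).
S8: not dominated.
S9: not dominated (best memory).
S10: not dominated.
S11: dominated by S12 (memory 377≤443, avg latency 19≤22).
S12: not dominated (best avg latency).
Pareto-optimal: S2, S8, S9, S10, S12 → 5.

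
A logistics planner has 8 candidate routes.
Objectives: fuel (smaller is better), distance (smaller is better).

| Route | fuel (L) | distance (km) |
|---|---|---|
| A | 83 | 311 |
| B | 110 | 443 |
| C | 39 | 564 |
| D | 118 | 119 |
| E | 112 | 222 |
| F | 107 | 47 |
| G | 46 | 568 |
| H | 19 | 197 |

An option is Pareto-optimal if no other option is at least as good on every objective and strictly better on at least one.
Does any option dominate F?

A: worse on distance (311 vs 47).
B: worse on fuel (110 vs 107).
C: worse on distance (564 vs 47).
D: worse on fuel (118 vs 107).
E: worse on fuel (112 vs 107).
G: worse on distance (568 vs 47).
H: worse on distance (197 vs 47).
No option is at least as good as F on every objective and strictly better on one.

No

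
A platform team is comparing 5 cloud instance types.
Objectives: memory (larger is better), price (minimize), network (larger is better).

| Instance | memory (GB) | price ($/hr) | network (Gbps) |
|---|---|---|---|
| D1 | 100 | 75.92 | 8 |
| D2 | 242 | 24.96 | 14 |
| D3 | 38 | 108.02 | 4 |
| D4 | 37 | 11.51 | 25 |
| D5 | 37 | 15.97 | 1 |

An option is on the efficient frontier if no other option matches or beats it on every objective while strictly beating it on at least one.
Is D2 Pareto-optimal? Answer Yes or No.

Yes

D1: worse on memory (100 vs 242).
D3: worse on memory (38 vs 242).
D4: worse on memory (37 vs 242).
D5: worse on memory (37 vs 242).
No option is at least as good as D2 on every objective and strictly better on one.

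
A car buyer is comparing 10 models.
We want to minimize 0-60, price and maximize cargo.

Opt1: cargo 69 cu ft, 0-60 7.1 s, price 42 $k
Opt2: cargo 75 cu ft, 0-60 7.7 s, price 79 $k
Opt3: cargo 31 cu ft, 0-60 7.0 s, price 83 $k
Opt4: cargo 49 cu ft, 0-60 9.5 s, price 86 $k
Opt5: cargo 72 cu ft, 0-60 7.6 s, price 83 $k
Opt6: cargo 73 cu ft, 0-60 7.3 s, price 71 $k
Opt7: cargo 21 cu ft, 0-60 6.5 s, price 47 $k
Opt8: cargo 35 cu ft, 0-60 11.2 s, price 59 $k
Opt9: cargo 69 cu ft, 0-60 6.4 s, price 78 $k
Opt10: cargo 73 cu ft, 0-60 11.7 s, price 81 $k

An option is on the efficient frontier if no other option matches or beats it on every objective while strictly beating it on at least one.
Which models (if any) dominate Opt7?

Opt1: worse on 0-60 (7.1 vs 6.5).
Opt2: worse on 0-60 (7.7 vs 6.5).
Opt3: worse on 0-60 (7.0 vs 6.5).
Opt4: worse on 0-60 (9.5 vs 6.5).
Opt5: worse on 0-60 (7.6 vs 6.5).
Opt6: worse on 0-60 (7.3 vs 6.5).
Opt8: worse on 0-60 (11.2 vs 6.5).
Opt9: worse on price (78 vs 47).
Opt10: worse on 0-60 (11.7 vs 6.5).
No option dominates Opt7.

none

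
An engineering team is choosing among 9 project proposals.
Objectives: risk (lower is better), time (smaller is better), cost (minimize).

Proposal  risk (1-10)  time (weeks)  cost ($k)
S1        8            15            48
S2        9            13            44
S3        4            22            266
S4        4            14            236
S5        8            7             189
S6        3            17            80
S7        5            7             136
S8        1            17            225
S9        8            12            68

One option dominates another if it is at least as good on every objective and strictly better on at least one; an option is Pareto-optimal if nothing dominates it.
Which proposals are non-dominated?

S1, S2, S4, S6, S7, S8, S9

S1: not dominated.
S2: not dominated (best cost).
S3: dominated by S4 (risk 4≤4, time 14≤22, cost 236≤266).
S4: not dominated.
S5: dominated by S7 (risk 5≤8, time 7≤7, cost 136≤189).
S6: not dominated.
S7: not dominated.
S8: not dominated (best risk).
S9: not dominated.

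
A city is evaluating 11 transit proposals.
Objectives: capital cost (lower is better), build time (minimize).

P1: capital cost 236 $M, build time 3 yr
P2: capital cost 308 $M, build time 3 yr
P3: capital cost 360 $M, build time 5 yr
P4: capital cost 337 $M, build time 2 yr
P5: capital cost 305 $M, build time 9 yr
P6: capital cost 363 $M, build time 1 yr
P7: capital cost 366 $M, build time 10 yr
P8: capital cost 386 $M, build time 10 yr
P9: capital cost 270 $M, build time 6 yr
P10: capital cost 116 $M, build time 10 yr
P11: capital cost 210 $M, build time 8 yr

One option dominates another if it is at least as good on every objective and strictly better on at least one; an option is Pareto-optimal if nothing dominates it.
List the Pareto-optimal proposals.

P1: not dominated.
P2: dominated by P1 (capital cost 236≤308, build time 3≤3).
P3: dominated by P1 (capital cost 236≤360, build time 3≤5).
P4: not dominated.
P5: dominated by P1 (capital cost 236≤305, build time 3≤9).
P6: not dominated (best build time).
P7: dominated by P1 (capital cost 236≤366, build time 3≤10).
P8: dominated by P1 (capital cost 236≤386, build time 3≤10).
P9: dominated by P1 (capital cost 236≤270, build time 3≤6).
P10: not dominated (best capital cost).
P11: not dominated.

P1, P4, P6, P10, P11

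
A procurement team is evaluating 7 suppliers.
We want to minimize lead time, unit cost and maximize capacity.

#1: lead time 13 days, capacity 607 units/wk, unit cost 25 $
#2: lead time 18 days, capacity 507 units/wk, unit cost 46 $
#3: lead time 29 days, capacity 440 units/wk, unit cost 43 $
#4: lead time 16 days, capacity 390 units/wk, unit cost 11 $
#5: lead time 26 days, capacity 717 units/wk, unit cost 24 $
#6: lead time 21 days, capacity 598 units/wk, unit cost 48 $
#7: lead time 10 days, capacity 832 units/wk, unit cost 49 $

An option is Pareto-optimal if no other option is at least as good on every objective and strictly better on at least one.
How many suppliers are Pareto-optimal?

#1: not dominated.
#2: dominated by #1 (lead time 13≤18, capacity 607≥507, unit cost 25≤46).
#3: dominated by #1 (lead time 13≤29, capacity 607≥440, unit cost 25≤43).
#4: not dominated (best unit cost).
#5: not dominated.
#6: dominated by #1 (lead time 13≤21, capacity 607≥598, unit cost 25≤48).
#7: not dominated (best lead time).
Pareto-optimal: #1, #4, #5, #7 → 4.

4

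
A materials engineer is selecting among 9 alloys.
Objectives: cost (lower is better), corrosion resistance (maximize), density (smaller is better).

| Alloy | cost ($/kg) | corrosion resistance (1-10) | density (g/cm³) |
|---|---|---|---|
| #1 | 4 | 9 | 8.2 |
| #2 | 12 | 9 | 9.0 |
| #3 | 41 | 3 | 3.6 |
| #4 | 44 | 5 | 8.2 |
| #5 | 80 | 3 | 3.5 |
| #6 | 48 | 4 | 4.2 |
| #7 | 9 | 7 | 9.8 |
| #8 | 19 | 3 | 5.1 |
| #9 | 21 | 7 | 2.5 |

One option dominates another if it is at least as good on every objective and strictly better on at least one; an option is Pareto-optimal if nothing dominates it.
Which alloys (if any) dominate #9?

none

#1: worse on density (8.2 vs 2.5).
#2: worse on density (9.0 vs 2.5).
#3: worse on cost (41 vs 21).
#4: worse on cost (44 vs 21).
#5: worse on cost (80 vs 21).
#6: worse on cost (48 vs 21).
#7: worse on density (9.8 vs 2.5).
#8: worse on corrosion resistance (3 vs 7).
No option dominates #9.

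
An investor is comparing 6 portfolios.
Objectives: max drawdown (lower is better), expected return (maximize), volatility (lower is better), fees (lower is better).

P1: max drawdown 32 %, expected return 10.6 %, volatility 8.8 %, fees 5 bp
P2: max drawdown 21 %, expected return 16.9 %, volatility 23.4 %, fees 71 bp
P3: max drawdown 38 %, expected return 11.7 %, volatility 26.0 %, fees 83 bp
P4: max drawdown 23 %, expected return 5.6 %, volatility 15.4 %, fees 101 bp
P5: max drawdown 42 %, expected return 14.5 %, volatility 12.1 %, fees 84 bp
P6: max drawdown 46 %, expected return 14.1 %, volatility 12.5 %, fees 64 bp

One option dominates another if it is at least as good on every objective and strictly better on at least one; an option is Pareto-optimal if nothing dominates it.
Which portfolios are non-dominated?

P1: not dominated (best volatility).
P2: not dominated (best max drawdown).
P3: dominated by P2 (max drawdown 21≤38, expected return 16.9≥11.7, volatility 23.4≤26.0, fees 71≤83).
P4: not dominated.
P5: not dominated.
P6: not dominated.

P1, P2, P4, P5, P6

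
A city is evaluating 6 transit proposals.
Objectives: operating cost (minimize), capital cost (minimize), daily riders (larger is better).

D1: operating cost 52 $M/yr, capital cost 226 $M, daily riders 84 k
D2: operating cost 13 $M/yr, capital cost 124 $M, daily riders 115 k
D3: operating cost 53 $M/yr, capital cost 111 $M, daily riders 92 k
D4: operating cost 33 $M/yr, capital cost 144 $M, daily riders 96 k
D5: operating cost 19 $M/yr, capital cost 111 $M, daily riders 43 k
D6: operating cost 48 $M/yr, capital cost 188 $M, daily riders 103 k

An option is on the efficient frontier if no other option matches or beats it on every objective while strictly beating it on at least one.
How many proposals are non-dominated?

D1: dominated by D2 (operating cost 13≤52, capital cost 124≤226, daily riders 115≥84).
D2: not dominated (best operating cost).
D3: not dominated.
D4: dominated by D2 (operating cost 13≤33, capital cost 124≤144, daily riders 115≥96).
D5: not dominated.
D6: dominated by D2 (operating cost 13≤48, capital cost 124≤188, daily riders 115≥103).
Pareto-optimal: D2, D3, D5 → 3.

3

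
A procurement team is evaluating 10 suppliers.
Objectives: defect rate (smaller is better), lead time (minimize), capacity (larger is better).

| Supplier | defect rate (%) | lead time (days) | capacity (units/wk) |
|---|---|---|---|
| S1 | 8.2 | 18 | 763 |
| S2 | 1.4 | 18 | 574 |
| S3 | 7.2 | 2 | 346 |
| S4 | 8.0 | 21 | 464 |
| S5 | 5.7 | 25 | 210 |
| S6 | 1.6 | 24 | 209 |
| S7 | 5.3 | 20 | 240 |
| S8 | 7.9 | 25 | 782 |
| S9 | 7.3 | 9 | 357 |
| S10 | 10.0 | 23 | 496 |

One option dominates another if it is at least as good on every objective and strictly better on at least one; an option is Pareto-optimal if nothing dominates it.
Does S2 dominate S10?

Yes

S2 vs S10: defect rate 1.4≤10.0, lead time 18≤23, capacity 574≥496 — S2 is at least as good on every objective with at least one strict improvement.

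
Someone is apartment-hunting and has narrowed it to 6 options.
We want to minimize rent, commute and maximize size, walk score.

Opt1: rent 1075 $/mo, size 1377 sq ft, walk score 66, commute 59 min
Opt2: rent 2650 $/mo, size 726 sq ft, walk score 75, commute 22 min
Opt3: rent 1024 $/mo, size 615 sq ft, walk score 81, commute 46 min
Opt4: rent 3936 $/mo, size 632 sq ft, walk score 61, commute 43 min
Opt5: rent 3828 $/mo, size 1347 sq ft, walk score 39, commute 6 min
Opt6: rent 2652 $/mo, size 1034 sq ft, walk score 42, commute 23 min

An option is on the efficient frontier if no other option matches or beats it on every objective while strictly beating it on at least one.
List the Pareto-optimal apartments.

Opt1: not dominated (best size).
Opt2: not dominated.
Opt3: not dominated (best rent).
Opt4: dominated by Opt2 (rent 2650≤3936, size 726≥632, walk score 75≥61, commute 22≤43).
Opt5: not dominated (best commute).
Opt6: not dominated.

Opt1, Opt2, Opt3, Opt5, Opt6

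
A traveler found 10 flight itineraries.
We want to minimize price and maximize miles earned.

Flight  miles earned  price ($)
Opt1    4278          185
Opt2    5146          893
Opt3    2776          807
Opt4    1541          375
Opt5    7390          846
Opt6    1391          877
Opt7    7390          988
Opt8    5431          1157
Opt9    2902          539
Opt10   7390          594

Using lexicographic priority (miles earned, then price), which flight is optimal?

Opt10

First maximize miles earned: best is 7390, kept {Opt5, Opt7, Opt10}.
Then minimize price: best is 594, kept {Opt10}.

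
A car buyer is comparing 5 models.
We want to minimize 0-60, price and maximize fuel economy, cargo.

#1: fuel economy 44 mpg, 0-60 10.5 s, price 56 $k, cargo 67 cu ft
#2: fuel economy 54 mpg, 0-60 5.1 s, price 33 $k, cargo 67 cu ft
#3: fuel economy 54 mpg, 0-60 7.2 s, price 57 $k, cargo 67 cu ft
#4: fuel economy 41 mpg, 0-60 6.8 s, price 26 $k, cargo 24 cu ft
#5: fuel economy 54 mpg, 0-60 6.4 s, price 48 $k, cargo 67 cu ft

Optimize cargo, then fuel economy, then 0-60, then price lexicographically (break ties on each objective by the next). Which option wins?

First maximize cargo: best is 67, kept {#1, #2, #3, #5}.
Then maximize fuel economy: best is 54, kept {#2, #3, #5}.
Then minimize 0-60: best is 5.1, kept {#2}.

#2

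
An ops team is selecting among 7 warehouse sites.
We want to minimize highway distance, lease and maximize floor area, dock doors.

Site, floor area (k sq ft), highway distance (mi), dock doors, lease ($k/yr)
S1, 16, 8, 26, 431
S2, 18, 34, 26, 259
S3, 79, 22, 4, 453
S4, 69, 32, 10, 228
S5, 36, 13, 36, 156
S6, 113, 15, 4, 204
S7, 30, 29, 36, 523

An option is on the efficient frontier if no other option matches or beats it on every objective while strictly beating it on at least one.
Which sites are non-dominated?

S1, S4, S5, S6

S1: not dominated (best highway distance).
S2: dominated by S5 (floor area 36≥18, highway distance 13≤34, dock doors 36≥26, lease 156≤259).
S3: dominated by S6 (floor area 113≥79, highway distance 15≤22, dock doors 4≥4, lease 204≤453).
S4: not dominated.
S5: not dominated (best lease).
S6: not dominated (best floor area).
S7: dominated by S5 (floor area 36≥30, highway distance 13≤29, dock doors 36≥36, lease 156≤523).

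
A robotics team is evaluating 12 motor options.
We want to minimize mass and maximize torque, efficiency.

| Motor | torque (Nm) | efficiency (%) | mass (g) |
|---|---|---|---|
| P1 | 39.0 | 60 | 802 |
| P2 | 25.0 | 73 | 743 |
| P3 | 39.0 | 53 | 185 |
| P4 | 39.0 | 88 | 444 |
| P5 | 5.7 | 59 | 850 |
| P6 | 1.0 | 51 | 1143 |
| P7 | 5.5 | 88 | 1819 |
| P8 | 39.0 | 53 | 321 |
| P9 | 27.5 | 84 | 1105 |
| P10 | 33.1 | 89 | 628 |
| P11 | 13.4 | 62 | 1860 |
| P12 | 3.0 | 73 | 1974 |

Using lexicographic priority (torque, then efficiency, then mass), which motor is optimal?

First maximize torque: best is 39.0, kept {P1, P3, P4, P8}.
Then maximize efficiency: best is 88, kept {P4}.

P4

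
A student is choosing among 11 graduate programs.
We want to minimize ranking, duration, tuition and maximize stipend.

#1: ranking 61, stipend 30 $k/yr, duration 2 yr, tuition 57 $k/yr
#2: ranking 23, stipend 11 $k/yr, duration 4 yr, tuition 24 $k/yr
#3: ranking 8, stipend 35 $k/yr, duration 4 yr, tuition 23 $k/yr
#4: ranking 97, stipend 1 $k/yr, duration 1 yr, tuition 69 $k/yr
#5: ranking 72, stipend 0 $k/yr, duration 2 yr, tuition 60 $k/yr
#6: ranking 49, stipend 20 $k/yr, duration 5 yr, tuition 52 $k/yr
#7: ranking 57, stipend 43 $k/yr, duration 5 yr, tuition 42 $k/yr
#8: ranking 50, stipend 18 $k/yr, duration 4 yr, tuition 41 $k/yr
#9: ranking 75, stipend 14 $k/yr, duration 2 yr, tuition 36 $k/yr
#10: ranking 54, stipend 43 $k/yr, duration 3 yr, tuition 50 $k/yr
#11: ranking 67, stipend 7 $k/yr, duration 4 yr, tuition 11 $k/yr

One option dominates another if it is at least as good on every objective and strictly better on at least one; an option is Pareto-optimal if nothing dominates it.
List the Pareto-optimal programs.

#1: not dominated.
#2: dominated by #3 (ranking 8≤23, stipend 35≥11, duration 4≤4, tuition 23≤24).
#3: not dominated (best ranking).
#4: not dominated (best duration).
#5: dominated by #1 (ranking 61≤72, stipend 30≥0, duration 2≤2, tuition 57≤60).
#6: dominated by #3 (ranking 8≤49, stipend 35≥20, duration 4≤5, tuition 23≤52).
#7: not dominated.
#8: dominated by #3 (ranking 8≤50, stipend 35≥18, duration 4≤4, tuition 23≤41).
#9: not dominated.
#10: not dominated.
#11: not dominated (best tuition).

#1, #3, #4, #7, #9, #10, #11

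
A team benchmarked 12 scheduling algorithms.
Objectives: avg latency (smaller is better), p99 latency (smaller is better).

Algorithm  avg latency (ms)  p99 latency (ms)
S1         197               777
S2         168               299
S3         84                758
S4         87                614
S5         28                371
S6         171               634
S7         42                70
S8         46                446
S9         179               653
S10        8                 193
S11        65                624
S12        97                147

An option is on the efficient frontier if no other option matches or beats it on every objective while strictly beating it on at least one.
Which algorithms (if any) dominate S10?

none

S1: worse on avg latency (197 vs 8).
S2: worse on avg latency (168 vs 8).
S3: worse on avg latency (84 vs 8).
S4: worse on avg latency (87 vs 8).
S5: worse on avg latency (28 vs 8).
S6: worse on avg latency (171 vs 8).
S7: worse on avg latency (42 vs 8).
S8: worse on avg latency (46 vs 8).
S9: worse on avg latency (179 vs 8).
S11: worse on avg latency (65 vs 8).
S12: worse on avg latency (97 vs 8).
No option dominates S10.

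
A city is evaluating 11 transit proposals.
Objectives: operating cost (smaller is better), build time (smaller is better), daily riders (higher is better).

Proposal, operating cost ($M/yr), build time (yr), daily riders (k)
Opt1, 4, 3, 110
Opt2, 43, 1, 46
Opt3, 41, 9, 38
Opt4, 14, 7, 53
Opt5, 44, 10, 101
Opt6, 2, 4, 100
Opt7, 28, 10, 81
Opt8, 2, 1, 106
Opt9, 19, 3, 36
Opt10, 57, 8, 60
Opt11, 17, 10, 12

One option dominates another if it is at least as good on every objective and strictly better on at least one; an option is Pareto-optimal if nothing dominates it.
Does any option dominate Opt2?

Opt8 vs Opt2: operating cost 2≤43, build time 1≤1, daily riders 106≥46 — Opt8 is at least as good on every objective and strictly better on at least one, so Opt8 dominates Opt2.

Yes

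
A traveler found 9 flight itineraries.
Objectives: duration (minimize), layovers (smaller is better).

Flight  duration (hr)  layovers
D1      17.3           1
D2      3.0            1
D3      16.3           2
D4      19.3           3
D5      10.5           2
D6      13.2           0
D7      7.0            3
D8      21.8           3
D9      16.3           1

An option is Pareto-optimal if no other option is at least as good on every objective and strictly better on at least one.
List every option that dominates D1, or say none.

D2: duration 3.0≤17.3, layovers 1≤1 — dominates D1.
D6: duration 13.2≤17.3, layovers 0≤1 — dominates D1.
D9: duration 16.3≤17.3, layovers 1≤1 — dominates D1.
Others (D3, D4, D5, D7, D8) are each worse than D1 on at least one objective.

D2, D6, D9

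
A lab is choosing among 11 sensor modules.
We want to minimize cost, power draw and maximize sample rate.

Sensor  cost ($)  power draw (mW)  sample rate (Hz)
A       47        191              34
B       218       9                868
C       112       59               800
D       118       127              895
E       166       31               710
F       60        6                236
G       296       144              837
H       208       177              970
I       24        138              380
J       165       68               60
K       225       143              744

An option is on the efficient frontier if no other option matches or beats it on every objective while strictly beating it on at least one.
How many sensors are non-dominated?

7

A: dominated by I (cost 24≤47, power draw 138≤191, sample rate 380≥34).
B: not dominated.
C: not dominated.
D: not dominated.
E: not dominated.
F: not dominated (best power draw).
G: dominated by B (cost 218≤296, power draw 9≤144, sample rate 868≥837).
H: not dominated (best sample rate).
I: not dominated (best cost).
J: dominated by C (cost 112≤165, power draw 59≤68, sample rate 800≥60).
K: dominated by B (cost 218≤225, power draw 9≤143, sample rate 868≥744).
Pareto-optimal: B, C, D, E, F, H, I → 7.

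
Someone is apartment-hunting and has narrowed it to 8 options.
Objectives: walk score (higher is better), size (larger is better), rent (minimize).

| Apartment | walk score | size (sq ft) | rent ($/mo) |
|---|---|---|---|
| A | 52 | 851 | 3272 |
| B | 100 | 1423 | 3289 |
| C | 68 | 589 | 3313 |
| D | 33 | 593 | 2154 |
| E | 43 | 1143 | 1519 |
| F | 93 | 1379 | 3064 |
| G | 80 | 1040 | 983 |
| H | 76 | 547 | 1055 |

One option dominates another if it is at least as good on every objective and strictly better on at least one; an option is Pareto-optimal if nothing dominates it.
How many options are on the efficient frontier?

A: dominated by F (walk score 93≥52, size 1379≥851, rent 3064≤3272).
B: not dominated (best walk score).
C: dominated by B (walk score 100≥68, size 1423≥589, rent 3289≤3313).
D: dominated by E (walk score 43≥33, size 1143≥593, rent 1519≤2154).
E: not dominated.
F: not dominated.
G: not dominated (best rent).
H: dominated by G (walk score 80≥76, size 1040≥547, rent 983≤1055).
Pareto-optimal: B, E, F, G → 4.

4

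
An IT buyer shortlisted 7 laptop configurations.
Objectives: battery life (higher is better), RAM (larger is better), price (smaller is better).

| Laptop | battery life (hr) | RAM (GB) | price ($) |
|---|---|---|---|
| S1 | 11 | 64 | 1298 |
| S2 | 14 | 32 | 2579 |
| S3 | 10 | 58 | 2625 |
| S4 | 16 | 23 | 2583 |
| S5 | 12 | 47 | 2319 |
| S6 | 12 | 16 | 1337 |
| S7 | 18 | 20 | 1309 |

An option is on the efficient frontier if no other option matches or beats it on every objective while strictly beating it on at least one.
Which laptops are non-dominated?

S1: not dominated (best RAM).
S2: not dominated.
S3: dominated by S1 (battery life 11≥10, RAM 64≥58, price 1298≤2625).
S4: not dominated.
S5: not dominated.
S6: dominated by S7 (battery life 18≥12, RAM 20≥16, price 1309≤1337).
S7: not dominated (best battery life).

S1, S2, S4, S5, S7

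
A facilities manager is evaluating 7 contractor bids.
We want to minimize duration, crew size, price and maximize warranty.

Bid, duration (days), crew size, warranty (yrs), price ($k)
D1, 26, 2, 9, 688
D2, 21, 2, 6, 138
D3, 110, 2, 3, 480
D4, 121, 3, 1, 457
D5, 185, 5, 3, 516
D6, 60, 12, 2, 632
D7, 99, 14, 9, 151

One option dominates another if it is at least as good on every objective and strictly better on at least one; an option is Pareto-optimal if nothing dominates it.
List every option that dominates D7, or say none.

D1: worse on price (688 vs 151).
D2: worse on warranty (6 vs 9).
D3: worse on duration (110 vs 99).
D4: worse on duration (121 vs 99).
D5: worse on duration (185 vs 99).
D6: worse on warranty (2 vs 9).
No option dominates D7.

none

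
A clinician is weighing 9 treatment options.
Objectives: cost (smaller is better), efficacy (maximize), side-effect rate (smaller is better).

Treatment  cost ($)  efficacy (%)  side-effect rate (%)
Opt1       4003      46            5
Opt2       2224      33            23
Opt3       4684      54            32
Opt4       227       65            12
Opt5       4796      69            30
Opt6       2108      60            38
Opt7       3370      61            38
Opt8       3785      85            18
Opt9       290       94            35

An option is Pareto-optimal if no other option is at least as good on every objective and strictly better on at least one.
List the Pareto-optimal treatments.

Opt1, Opt4, Opt8, Opt9

Opt1: not dominated (best side-effect rate).
Opt2: dominated by Opt4 (cost 227≤2224, efficacy 65≥33, side-effect rate 12≤23).
Opt3: dominated by Opt4 (cost 227≤4684, efficacy 65≥54, side-effect rate 12≤32).
Opt4: not dominated (best cost).
Opt5: dominated by Opt8 (cost 3785≤4796, efficacy 85≥69, side-effect rate 18≤30).
Opt6: dominated by Opt4 (cost 227≤2108, efficacy 65≥60, side-effect rate 12≤38).
Opt7: dominated by Opt4 (cost 227≤3370, efficacy 65≥61, side-effect rate 12≤38).
Opt8: not dominated.
Opt9: not dominated (best efficacy).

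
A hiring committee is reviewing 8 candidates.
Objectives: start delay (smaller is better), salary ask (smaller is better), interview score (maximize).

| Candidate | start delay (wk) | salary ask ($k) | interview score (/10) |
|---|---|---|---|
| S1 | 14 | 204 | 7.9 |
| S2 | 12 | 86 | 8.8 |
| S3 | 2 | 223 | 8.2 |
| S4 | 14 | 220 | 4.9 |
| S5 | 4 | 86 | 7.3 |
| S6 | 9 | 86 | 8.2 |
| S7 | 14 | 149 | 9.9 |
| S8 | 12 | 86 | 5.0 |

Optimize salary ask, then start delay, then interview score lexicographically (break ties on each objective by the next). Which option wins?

First minimize salary ask: best is 86, kept {S2, S5, S6, S8}.
Then minimize start delay: best is 4, kept {S5}.

S5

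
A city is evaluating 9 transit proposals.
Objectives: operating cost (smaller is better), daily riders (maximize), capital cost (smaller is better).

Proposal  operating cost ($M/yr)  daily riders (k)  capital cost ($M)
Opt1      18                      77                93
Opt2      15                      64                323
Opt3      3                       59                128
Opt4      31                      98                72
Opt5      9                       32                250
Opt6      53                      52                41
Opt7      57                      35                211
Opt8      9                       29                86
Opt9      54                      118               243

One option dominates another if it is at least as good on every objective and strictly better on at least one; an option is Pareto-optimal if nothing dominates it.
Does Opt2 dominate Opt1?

Opt2 vs Opt1: Opt2 is worse on daily riders (64 vs 77), so it does not dominate Opt1.

No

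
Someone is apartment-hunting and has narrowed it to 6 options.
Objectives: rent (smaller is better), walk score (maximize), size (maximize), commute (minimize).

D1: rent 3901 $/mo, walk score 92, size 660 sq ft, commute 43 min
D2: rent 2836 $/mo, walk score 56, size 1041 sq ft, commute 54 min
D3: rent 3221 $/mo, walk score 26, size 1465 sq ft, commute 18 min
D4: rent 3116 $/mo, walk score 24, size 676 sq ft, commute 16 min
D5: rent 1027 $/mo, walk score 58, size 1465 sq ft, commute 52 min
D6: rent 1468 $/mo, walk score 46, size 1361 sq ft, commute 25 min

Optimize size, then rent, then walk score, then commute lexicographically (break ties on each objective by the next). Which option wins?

First maximize size: best is 1465, kept {D3, D5}.
Then minimize rent: best is 1027, kept {D5}.

D5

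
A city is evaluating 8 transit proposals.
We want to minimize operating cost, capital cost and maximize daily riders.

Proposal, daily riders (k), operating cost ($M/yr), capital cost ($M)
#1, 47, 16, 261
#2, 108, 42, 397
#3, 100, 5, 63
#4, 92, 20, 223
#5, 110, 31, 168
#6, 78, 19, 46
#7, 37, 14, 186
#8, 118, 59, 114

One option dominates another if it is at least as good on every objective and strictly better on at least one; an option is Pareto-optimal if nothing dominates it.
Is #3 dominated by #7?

No

#7 vs #3: #7 is worse on daily riders (37 vs 100), so it does not dominate #3.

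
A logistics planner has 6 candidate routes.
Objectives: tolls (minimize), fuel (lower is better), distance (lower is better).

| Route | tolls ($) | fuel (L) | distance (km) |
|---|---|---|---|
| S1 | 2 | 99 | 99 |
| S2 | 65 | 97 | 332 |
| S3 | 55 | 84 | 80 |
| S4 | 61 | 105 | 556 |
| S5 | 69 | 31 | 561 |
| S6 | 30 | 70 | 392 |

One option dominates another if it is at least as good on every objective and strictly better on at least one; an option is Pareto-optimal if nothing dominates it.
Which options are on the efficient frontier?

S1, S3, S5, S6

S1: not dominated (best tolls).
S2: dominated by S3 (tolls 55≤65, fuel 84≤97, distance 80≤332).
S3: not dominated (best distance).
S4: dominated by S1 (tolls 2≤61, fuel 99≤105, distance 99≤556).
S5: not dominated (best fuel).
S6: not dominated.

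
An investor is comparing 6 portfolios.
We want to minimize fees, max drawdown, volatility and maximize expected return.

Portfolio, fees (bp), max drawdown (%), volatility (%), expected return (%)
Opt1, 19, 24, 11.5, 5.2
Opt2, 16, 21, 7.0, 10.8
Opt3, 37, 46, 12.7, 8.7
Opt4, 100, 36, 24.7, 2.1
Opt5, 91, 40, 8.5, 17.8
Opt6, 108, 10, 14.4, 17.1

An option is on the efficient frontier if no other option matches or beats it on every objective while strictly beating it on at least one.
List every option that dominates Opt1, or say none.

Opt2

Opt2: fees 16≤19, max drawdown 21≤24, volatility 7.0≤11.5, expected return 10.8≥5.2 — dominates Opt1.
Others (Opt3, Opt4, Opt5, Opt6) are each worse than Opt1 on at least one objective.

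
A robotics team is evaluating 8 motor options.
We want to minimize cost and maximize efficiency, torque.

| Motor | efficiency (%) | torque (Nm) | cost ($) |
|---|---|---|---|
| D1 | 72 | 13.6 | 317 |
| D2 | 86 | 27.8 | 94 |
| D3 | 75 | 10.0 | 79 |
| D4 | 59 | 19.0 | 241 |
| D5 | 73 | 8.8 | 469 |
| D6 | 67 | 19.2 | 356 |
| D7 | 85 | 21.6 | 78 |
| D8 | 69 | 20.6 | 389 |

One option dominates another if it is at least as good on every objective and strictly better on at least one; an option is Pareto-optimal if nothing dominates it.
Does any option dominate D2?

No

D1: worse on efficiency (72 vs 86).
D3: worse on efficiency (75 vs 86).
D4: worse on efficiency (59 vs 86).
D5: worse on efficiency (73 vs 86).
D6: worse on efficiency (67 vs 86).
D7: worse on efficiency (85 vs 86).
D8: worse on efficiency (69 vs 86).
No option is at least as good as D2 on every objective and strictly better on one.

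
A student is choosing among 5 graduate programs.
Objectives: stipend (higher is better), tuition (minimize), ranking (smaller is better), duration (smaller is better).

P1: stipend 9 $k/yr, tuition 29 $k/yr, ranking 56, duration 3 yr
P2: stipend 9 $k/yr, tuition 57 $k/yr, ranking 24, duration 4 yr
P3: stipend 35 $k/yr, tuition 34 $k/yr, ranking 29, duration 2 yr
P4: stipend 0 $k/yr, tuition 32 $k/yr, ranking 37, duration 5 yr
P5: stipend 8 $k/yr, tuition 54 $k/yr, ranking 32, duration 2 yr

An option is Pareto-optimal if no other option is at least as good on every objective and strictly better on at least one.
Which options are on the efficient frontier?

P1, P2, P3, P4

P1: not dominated (best tuition).
P2: not dominated (best ranking).
P3: not dominated (best stipend).
P4: not dominated.
P5: dominated by P3 (stipend 35≥8, tuition 34≤54, ranking 29≤32, duration 2≤2).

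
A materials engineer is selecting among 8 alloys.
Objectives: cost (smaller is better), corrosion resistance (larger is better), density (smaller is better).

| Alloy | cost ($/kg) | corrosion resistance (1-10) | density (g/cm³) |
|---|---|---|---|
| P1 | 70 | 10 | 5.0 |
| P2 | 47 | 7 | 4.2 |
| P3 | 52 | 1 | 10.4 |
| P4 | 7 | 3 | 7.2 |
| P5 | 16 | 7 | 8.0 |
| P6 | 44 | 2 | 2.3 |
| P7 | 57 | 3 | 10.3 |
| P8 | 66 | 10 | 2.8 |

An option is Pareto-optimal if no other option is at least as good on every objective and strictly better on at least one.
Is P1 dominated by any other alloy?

Yes

P8 vs P1: cost 66≤70, corrosion resistance 10≥10, density 2.8≤5.0 — P8 is at least as good on every objective and strictly better on at least one, so P8 dominates P1.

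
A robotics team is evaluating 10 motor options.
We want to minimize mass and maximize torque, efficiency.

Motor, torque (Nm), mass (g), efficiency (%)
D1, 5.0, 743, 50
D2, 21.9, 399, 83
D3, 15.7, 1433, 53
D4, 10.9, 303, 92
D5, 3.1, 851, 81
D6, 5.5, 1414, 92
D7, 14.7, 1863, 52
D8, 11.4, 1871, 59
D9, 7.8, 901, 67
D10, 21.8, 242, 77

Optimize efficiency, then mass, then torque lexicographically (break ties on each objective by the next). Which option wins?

D4

First maximize efficiency: best is 92, kept {D4, D6}.
Then minimize mass: best is 303, kept {D4}.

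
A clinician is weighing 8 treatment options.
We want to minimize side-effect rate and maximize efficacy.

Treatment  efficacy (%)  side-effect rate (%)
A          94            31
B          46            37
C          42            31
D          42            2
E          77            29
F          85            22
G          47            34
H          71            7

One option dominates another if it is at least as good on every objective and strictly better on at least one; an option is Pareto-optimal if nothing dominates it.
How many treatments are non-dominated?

4

A: not dominated (best efficacy).
B: dominated by A (efficacy 94≥46, side-effect rate 31≤37).
C: dominated by A (efficacy 94≥42, side-effect rate 31≤31).
D: not dominated (best side-effect rate).
E: dominated by F (efficacy 85≥77, side-effect rate 22≤29).
F: not dominated.
G: dominated by A (efficacy 94≥47, side-effect rate 31≤34).
H: not dominated.
Pareto-optimal: A, D, F, H → 4.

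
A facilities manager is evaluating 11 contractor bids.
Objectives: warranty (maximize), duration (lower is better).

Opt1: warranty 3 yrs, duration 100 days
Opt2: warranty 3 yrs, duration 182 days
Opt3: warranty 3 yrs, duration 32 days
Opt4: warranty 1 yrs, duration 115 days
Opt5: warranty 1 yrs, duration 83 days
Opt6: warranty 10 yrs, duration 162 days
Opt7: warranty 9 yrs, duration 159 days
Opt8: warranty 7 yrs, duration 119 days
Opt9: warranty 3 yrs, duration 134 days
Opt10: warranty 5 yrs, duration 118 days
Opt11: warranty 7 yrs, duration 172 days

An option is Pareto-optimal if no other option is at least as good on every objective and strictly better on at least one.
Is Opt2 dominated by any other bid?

Yes

Opt1 vs Opt2: warranty 3≥3, duration 100≤182 — Opt1 is at least as good on every objective and strictly better on at least one, so Opt1 dominates Opt2.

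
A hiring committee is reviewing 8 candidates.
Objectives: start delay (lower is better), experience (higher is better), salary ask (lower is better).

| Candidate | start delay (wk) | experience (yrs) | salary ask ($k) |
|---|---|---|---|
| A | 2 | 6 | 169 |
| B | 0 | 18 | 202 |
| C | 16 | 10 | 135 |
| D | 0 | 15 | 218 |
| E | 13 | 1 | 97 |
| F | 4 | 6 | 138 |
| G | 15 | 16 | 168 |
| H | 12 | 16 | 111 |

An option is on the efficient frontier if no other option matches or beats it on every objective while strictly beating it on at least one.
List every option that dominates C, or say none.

H

H: start delay 12≤16, experience 16≥10, salary ask 111≤135 — dominates C.
Others (A, B, D, E, F, G) are each worse than C on at least one objective.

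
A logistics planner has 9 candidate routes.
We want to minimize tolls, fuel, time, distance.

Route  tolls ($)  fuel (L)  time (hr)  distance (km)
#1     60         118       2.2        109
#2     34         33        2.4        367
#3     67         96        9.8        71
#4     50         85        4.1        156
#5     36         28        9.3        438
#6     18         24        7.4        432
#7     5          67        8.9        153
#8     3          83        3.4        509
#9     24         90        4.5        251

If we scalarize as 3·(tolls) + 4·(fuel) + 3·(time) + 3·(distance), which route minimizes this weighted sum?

#1: 3·60 + 4·118 + 3·2.2 + 3·109 = 985.6
#2: 3·34 + 4·33 + 3·2.4 + 3·367 = 1342.2
#3: 3·67 + 4·96 + 3·9.8 + 3·71 = 827.4
#4: 3·50 + 4·85 + 3·4.1 + 3·156 = 970.3
#5: 3·36 + 4·28 + 3·9.3 + 3·438 = 1561.9
#6: 3·18 + 4·24 + 3·7.4 + 3·432 = 1468.2
#7: 3·5 + 4·67 + 3·8.9 + 3·153 = 768.7
#8: 3·3 + 4·83 + 3·3.4 + 3·509 = 1878.2
#9: 3·24 + 4·90 + 3·4.5 + 3·251 = 1198.5
Lowest: #7 at 768.7.

#7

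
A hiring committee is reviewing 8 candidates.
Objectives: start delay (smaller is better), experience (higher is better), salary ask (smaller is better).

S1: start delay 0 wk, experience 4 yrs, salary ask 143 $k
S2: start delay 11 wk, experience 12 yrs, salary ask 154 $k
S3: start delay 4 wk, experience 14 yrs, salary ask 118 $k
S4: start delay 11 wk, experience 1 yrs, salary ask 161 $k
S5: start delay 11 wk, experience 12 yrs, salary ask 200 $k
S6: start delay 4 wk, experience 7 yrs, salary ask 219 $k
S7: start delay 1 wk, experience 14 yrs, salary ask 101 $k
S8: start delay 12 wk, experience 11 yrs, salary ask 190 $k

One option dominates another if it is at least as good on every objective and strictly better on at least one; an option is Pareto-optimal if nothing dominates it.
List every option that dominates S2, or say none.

S3, S7

S3: start delay 4≤11, experience 14≥12, salary ask 118≤154 — dominates S2.
S7: start delay 1≤11, experience 14≥12, salary ask 101≤154 — dominates S2.
Others (S1, S4, S5, S6, S8) are each worse than S2 on at least one objective.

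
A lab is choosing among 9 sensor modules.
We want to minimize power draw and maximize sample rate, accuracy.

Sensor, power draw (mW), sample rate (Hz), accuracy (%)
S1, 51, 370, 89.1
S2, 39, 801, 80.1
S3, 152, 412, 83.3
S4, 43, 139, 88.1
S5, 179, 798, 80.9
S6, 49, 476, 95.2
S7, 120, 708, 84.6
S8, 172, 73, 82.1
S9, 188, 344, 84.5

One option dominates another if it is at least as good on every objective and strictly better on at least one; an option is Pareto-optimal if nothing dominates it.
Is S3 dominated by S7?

Yes

S7 vs S3: power draw 120≤152, sample rate 708≥412, accuracy 84.6≥83.3 — S7 is at least as good on every objective with at least one strict improvement.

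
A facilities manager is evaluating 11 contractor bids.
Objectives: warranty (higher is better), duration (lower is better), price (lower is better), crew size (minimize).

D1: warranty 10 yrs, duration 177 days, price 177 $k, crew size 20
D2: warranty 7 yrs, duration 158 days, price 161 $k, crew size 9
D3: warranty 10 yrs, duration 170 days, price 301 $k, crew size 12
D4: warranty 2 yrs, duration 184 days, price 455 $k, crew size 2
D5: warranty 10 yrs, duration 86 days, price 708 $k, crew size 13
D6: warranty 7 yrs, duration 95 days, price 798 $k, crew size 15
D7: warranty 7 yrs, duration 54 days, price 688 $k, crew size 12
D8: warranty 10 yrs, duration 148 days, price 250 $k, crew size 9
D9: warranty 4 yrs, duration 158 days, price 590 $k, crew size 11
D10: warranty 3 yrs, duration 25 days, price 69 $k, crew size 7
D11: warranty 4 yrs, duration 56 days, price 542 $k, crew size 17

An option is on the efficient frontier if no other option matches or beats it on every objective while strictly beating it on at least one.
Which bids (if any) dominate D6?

D5: warranty 10≥7, duration 86≤95, price 708≤798, crew size 13≤15 — dominates D6.
D7: warranty 7≥7, duration 54≤95, price 688≤798, crew size 12≤15 — dominates D6.
Others (D1, D2, D3, D4, D8, D9, D10, D11) are each worse than D6 on at least one objective.

D5, D7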